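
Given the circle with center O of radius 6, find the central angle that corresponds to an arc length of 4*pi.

Arc length L = 2πr × θ/360, so θ = 360L / (2πr).
θ = 360 × 4*pi / (2π × 6)
θ = 120°
θ = 120°

120°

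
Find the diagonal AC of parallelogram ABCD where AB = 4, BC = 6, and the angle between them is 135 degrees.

The diagonal of a parallelogram can be found by treating two adjacent sides and the diagonal as a triangle.
Applying the law of cosines with sides 4, 6 and included angle 135°:
d^2 = 16 + 36 - 48*cos(135°) = 24*sqrt(2) + 52
d = 2*sqrt(6*sqrt(2) + 13)

2*sqrt(6*sqrt(2) + 13)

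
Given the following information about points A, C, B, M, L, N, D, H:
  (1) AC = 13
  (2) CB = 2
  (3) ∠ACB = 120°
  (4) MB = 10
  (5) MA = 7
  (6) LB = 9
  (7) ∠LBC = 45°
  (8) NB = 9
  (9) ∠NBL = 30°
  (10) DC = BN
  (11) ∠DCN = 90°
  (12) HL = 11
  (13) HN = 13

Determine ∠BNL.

Step 1: By the law of cosines on triangle NBL: NL² = 9² + 9² − 2·9·9·cos(30°) = 21.7, so NL ≈ 4.66.
Step 2: By the inverse law of cosines on triangle BNL: cos(∠BNL) = (9² + 4.66² − 9²) / (2·9·4.66) = 21.7/83.86 = 0.2588, so ∠BNL = 75°.

Therefore, the measure of angle ∠BNL = 75°.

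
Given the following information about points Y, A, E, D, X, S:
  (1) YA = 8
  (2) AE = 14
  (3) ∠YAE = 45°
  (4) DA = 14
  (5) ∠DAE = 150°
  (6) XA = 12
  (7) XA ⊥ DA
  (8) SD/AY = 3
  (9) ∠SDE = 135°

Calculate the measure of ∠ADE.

Step 1: By the law of cosines on triangle DAE: DE² = 14² + 14² − 2·14·14·cos(150°) = 731.48, so DE ≈ 27.05.
Step 2: By the inverse law of cosines on triangle ADE: cos(∠ADE) = (14² + 27.05² − 14²) / (2·14·27.05) = 731.48/757.29 = 0.9659, so ∠ADE = 15°.

Therefore, the measure of angle ∠ADE = 15°.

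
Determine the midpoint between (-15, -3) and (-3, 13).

M = ((x₁ + x₂)/2, (y₁ + y₂)/2)
= ((-15 + -3)/2, (-3 + 13)/2)
= (-18/2, 10/2) = (-9, 5)

(-9, 5)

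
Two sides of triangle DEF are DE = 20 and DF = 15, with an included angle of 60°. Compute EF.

By the law of cosines: EF^2 = DE^2 + DF^2 - 2*DE*DF*cos(D)
EF^2 = 20^2 + 15^2 - 2*20*15*cos(60°)
EF^2 = 400 + 225 - 600*(1/2)
EF^2 = 325
EF = 5*sqrt(13)

5*sqrt(13)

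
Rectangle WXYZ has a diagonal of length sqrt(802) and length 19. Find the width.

b = sqrt(d^2 - a^2) = sqrt(802 - 361) = sqrt(441) = 21

21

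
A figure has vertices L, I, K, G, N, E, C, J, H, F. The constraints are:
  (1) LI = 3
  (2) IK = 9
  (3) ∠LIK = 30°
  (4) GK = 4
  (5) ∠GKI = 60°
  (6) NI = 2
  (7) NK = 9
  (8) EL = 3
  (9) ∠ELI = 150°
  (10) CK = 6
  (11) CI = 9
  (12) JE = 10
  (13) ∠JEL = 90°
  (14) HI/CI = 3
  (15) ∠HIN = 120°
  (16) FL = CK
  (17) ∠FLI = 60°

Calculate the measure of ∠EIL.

Step 1: By the law of cosines on triangle ILE: IE² = 3² + 3² − 2·3·3·cos(150°) = 33.59, so IE ≈ 5.8.
Step 2: By the inverse law of cosines on triangle EIL: cos(∠EIL) = (5.8² + 3² − 3²) / (2·5.8·3) = 33.59/34.77 = 0.9659, so ∠EIL = 15°.

Therefore, the measure of angle ∠EIL = 15°.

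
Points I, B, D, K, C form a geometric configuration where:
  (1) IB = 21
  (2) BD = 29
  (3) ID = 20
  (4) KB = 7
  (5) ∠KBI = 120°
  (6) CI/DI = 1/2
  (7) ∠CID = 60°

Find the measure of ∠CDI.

From the given relations: CI = 1/2·DI = 1/2·20 = 10.
Step 1: By the law of cosines on triangle DIC: DC² = 20² + 10² − 2·20·10·cos(60°) = 300, so DC = 10·√3.
Step 2: By the inverse law of cosines on triangle CDI: cos(∠CDI) = ((10·√3)² + 20² − 10²) / (2·10·√3·20) = 600/692.82 = 0.866, so ∠CDI = 30°.

Therefore, the measure of angle ∠CDI = 30°.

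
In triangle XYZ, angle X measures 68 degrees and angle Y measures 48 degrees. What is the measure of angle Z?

The interior angles sum to 180°: angle Z = 180 - 68 - 48 = 64°.
The triangle is acute (angles 68°, 48°, 64°).

64 degrees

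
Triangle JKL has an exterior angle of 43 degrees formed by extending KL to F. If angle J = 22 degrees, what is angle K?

angle K = 43 - 22 = 21 degrees (exterior angle theorem).

21 degrees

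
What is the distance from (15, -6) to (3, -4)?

The horizontal distance is |3 - 15| = 12 and the vertical distance is |-4 - -6| = 2.
By the Pythagorean theorem, d = sqrt(12^2 + 2^2) = sqrt(148) = 2*sqrt(37).

2*sqrt(37)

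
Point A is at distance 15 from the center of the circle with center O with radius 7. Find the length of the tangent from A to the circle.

tangent = √(d² - r²) = √(15² - 7²) = √(225 - 49) = √176 = 4*sqrt(11)

4*sqrt(11)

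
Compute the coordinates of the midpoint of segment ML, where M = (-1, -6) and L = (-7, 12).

M = ((x₁ + x₂)/2, (y₁ + y₂)/2)
= ((-1 + -7)/2, (-6 + 12)/2)
= (-8/2, 6/2) = (-4, 3)

(-4, 3)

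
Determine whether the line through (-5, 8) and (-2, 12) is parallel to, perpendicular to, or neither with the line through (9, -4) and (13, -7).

Slope of line 1: m1 = (12 - 8)/(-2 - -5) = 4/3 = 4/3
Slope of line 2: m2 = (-7 - -4)/(13 - 9) = -3/4 = -3/4
m1 * m2 = -1, so perpendicular.

Perpendicular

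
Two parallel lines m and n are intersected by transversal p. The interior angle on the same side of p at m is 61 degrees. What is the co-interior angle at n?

Co-interior (same-side interior) angles are between the parallel lines on the same side of the transversal.
Unlike corresponding or alternate interior angles, they are supplementary rather than equal.
So the angle = 180 - 61 = 119 degrees.

119 degrees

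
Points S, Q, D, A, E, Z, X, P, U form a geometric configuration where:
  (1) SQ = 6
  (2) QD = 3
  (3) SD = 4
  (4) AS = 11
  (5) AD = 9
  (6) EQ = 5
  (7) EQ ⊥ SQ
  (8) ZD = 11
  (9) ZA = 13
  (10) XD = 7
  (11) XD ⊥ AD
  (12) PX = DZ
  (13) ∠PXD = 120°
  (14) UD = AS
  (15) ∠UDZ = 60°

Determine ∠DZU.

From the given relations: UD = AS = 11.
Step 1: By the law of cosines on triangle ZDU: ZU² = 11² + 11² − 2·11·11·cos(60°) = 121, so ZU = 11.
Step 2: By the inverse law of cosines on triangle DZU: cos(∠DZU) = (11² + 11² − 11²) / (2·11·11) = 121/242 = 0.5, so ∠DZU = 60°.

Therefore, the measure of angle ∠DZU = 60°.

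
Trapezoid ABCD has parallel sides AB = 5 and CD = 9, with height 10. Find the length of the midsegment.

midsegment = (5 + 9) / 2 = 14 / 2 = 7

7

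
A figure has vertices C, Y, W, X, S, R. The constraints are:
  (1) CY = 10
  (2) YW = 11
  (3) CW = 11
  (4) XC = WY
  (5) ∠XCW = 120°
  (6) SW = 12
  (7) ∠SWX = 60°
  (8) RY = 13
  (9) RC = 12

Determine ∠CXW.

From the given relations: XC = WY = 11.
Step 1: By the law of cosines on triangle XCW: XW² = 11² + 11² − 2·11·11·cos(120°) = 363, so XW = 11·√3.
Step 2: By the inverse law of cosines on triangle CXW: cos(∠CXW) = (11² + (11·√3)² − 11²) / (2·11·11·√3) = 363/419.16 = 0.866, so ∠CXW = 30°.

Therefore, the measure of angle ∠CXW = 30°.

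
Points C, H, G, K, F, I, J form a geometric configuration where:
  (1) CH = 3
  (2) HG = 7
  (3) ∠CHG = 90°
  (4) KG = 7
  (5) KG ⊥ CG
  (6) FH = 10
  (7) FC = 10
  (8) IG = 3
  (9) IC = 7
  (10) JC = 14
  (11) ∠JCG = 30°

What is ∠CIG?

Step 1: By the law of cosines on triangle CHG: CG² = 3² + 7² − 2·3·7·cos(90°) = 58, so CG = √58.
Step 2: By the inverse law of cosines on triangle CIG: cos(∠CIG) = (7² + 3² − √58²) / (2·7·3) = 0/42 = 0, so ∠CIG = 90°.

Therefore, the measure of angle ∠CIG = 90°.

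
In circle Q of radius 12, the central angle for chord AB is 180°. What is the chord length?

Chord = 2(12) sin(90°) = 24

24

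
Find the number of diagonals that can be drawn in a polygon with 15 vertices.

Total line segments between 15 vertices = C(15,2) = 105.
Subtract the 15 sides: 105 - 15 = 90 diagonals.

90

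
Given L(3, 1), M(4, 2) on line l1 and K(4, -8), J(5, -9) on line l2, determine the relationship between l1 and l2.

Slope of line 1: m1 = (2 - 1)/(4 - 3) = 1/1 = 1
Slope of line 2: m2 = (-9 - -8)/(5 - 4) = -1/1 = -1
m1 * m2 = -1, so perpendicular.

Perpendicular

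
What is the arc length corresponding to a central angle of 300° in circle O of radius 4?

Arc length = 2πr × θ/360
= 2π × 4 × 5/6
= 20*pi/3

20*pi/3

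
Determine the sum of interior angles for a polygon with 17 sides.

The sum of interior angles of an n-sided polygon is (n - 2) * 180.
For n = 17: (17 - 2) * 180 = 15 * 180 = 2700 degrees.

2700 degrees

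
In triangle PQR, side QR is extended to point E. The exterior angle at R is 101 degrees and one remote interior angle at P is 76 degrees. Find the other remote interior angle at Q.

By the exterior angle theorem: exterior angle = sum of remote interior angles.
101 = 76 + angle Q
angle Q = 101 - 76 = 25 degrees

25 degrees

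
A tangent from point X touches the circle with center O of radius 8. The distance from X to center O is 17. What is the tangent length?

Let T be the point of tangency. Then OT ⊥ XT (radius ⊥ tangent).
In right triangle OTX: OX² = OT² + XT²
17² = 8² + XT²
XT² = 225, XT = 15

15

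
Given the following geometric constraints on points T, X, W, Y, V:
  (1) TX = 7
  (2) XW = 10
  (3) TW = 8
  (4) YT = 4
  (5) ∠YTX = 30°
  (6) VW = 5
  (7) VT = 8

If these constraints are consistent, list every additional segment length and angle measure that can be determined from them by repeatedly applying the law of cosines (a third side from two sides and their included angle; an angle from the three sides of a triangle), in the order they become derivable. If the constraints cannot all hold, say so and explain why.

The constraints are consistent. Derivable facts, in order:
After 1 step:
- XY ≈ 4.06
- ∠TVW = 71.79°
- ∠TWV = 71.79°
- ∠TWX = 44.05°
- ∠TXW = 52.62°
- ∠VTW = 36.42°
- ∠WTX = 83.33°
After 2 steps:
- ∠TXY = 29.49°
- ∠TYX = 120.51°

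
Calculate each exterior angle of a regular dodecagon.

Each exterior angle of a regular n-gon is 360 / n.
For n = 12: 360 / 12 = 30 degrees.

30 degrees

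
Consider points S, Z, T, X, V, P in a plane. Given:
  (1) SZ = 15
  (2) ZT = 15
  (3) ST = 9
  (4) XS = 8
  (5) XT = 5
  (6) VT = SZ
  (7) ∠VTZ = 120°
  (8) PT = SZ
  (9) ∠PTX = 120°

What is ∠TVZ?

From the given relations: VT = SZ = 15.
Step 1: By the law of cosines on triangle VTZ: VZ² = 15² + 15² − 2·15·15·cos(120°) = 675, so VZ = 15·√3.
Step 2: By the inverse law of cosines on triangle TVZ: cos(∠TVZ) = (15² + (15·√3)² − 15²) / (2·15·15·√3) = 675/779.42 = 0.866, so ∠TVZ = 30°.

Therefore, the measure of angle ∠TVZ = 30°.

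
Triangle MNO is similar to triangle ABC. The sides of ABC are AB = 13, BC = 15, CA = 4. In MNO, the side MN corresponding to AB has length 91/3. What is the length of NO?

Since the triangles are similar, the ratio of corresponding sides is constant.
Scale factor k = MN / AB = 91/3 / 13 = 7/3
NO = k * BC = 7/3 * 15 = 35

35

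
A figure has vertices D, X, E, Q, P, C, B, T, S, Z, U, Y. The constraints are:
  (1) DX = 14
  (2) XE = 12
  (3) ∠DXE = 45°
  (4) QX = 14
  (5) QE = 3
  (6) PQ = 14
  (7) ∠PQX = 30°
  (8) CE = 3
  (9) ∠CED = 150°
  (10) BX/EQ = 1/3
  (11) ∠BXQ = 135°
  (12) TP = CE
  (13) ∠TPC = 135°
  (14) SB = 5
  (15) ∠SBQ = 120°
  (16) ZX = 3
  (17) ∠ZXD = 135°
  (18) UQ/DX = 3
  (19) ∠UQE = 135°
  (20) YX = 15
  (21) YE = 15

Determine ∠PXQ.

Step 1: By the law of cosines on triangle XQP: XP² = 14² + 14² − 2·14·14·cos(30°) = 52.52, so XP ≈ 7.25.
Step 2: By the inverse law of cosines on triangle PXQ: cos(∠PXQ) = (7.25² + 14² − 14²) / (2·7.25·14) = 52.52/202.91 = 0.2588, so ∠PXQ = 75°.

Therefore, the measure of angle ∠PXQ = 75°.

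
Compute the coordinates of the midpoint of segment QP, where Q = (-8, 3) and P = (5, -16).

The midpoint is the point halfway along the segment.
Move half the horizontal distance: -8 + (5 - -8)/2 = -8 + 13/2 = -3/2
Move half the vertical distance: 3 + (-16 - 3)/2 = 3 + -19/2 = -13/2
Midpoint = (-3/2, -13/2)

(-3/2, -13/2)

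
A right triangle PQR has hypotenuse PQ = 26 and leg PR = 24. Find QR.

QR = sqrt(26^2 - 24^2) = sqrt(100) = 10

10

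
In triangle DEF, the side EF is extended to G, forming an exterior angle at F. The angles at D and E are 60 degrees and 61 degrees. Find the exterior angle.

By the exterior angle theorem, an exterior angle of a triangle equals the sum of the two remote interior angles.
Exterior angle = angle D + angle E
Exterior angle = 60 + 61 = 121 degrees

121 degrees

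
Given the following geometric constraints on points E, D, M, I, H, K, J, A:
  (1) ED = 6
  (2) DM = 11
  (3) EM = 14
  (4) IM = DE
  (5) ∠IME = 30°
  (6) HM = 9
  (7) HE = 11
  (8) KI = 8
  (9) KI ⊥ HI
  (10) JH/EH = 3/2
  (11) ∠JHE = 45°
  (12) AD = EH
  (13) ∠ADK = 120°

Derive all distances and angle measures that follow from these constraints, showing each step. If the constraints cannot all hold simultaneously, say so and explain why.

The constraints are consistent.

From the given relations:
  IM = DE = 6
  JH = 3/2·EH = 3/2·11 ≈ 16.5
  AD = EH = 11

Step 1: From EM = 14, MI = 6, and ∠EMI = 30°, by the law of cosines:
  EI² = EM² + MI² - 2·EM·MI·cos(30°) = 196 + 36 - 145.5 = 86.51
  EI ≈ 9.3

Step 2: From EH = 11, HJ = 16.5, and ∠EHJ = 45°, by the law of cosines:
  EJ² = EH² + HJ² - 2·EH·HJ·cos(45°) = 121 + 272.2 - 256.7 = 136.6
  EJ ≈ 11.69

Step 3: From ED = 6, EM = 14, DM = 11, by the inverse law of cosines:
  cos(∠DEM) = (ED² + EM² - DM²) / (2·ED·EM)
  ∠DEM = 48.65°

Step 4: From EH = 11, EM = 14, HM = 9, by the inverse law of cosines:
  cos(∠HEM) = (EH² + EM² - HM²) / (2·EH·EM)
  ∠HEM = 39.98°

Step 5: From DE = 6, DM = 11, EM = 14, by the inverse law of cosines:
  cos(∠EDM) = (DE² + DM² - EM²) / (2·DE·DM)
  ∠EDM = 107.18°

Step 6: From MD = 11, ME = 14, DE = 6, by the inverse law of cosines:
  cos(∠DME) = (MD² + ME² - DE²) / (2·MD·ME)
  ∠DME = 24.17°

Step 7: From ME = 14, MH = 9, EH = 11, by the inverse law of cosines:
  cos(∠EMH) = (ME² + MH² - EH²) / (2·ME·MH)
  ∠EMH = 51.75°

Step 8: From HE = 11, HM = 9, EM = 14, by the inverse law of cosines:
  cos(∠EHM) = (HE² + HM² - EM²) / (2·HE·HM)
  ∠EHM = 88.26°

Step 9: From EH = 11, EJ = 11.69, HJ = 16.5, by the inverse law of cosines:
  cos(∠HEJ) = (EH² + EJ² - HJ²) / (2·EH·EJ)
  ∠HEJ = 93.27°

Step 10: From EI = 9.3, EM = 14, IM = 6, by the inverse law of cosines:
  cos(∠IEM) = (EI² + EM² - IM²) / (2·EI·EM)
  ∠IEM = 18.82°

Step 11: From IE = 9.3, IM = 6, EM = 14, by the inverse law of cosines:
  cos(∠EIM) = (IE² + IM² - EM²) / (2·IE·IM)
  ∠EIM = 131.18°

Step 12: From JE = 11.69, JH = 16.5, EH = 11, by the inverse law of cosines:
  cos(∠EJH) = (JE² + JH² - EH²) / (2·JE·JH)
  ∠EJH = 41.73°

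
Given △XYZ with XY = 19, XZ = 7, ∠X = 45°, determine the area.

Area = (1/2)(19)(7) sin(45°) = (1/2)(19)(7)(sqrt(2)/2) = 133*sqrt(2)/4

133*sqrt(2)/4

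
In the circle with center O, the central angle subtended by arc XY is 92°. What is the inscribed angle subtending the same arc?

Inscribed angle = 92° / 2 = 46° (inscribed angle theorem).

46°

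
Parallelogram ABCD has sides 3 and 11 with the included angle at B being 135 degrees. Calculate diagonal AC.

The diagonal of a parallelogram can be found by treating two adjacent sides and the diagonal as a triangle.
Applying the law of cosines with sides 3, 11 and included angle 135°:
d^2 = 9 + 121 - 66*cos(135°) = 33*sqrt(2) + 130
d = sqrt(33*sqrt(2) + 130)

sqrt(33*sqrt(2) + 130)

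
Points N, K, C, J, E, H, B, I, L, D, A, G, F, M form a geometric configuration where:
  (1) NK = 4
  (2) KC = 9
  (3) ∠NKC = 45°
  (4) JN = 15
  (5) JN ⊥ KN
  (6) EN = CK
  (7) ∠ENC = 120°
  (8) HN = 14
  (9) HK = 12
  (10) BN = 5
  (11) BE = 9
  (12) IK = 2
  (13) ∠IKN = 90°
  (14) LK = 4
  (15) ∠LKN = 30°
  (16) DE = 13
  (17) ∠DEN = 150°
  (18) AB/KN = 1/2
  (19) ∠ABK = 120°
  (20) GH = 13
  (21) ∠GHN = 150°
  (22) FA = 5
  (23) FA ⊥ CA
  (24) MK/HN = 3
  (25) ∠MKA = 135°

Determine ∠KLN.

Step 1: By the law of cosines on triangle LKN: LN² = 4² + 4² − 2·4·4·cos(30°) = 4.29, so LN ≈ 2.07.
Step 2: By the inverse law of cosines on triangle KLN: cos(∠KLN) = (4² + 2.07² − 4²) / (2·4·2.07) = 4.29/16.56 = 0.2588, so ∠KLN = 75°.

Therefore, the measure of angle ∠KLN = 75°.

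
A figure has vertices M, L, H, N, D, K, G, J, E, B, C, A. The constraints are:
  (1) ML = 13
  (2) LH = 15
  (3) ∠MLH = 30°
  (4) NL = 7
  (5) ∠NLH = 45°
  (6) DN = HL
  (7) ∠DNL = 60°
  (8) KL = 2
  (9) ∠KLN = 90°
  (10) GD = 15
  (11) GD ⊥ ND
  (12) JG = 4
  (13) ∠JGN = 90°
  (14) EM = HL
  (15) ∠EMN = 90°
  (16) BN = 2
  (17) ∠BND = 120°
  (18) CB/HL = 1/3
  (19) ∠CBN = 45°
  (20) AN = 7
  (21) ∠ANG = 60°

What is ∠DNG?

From the given relations: DN = HL = 15.
Step 1: By the law of cosines on triangle NDG: NG² = 15² + 15² − 2·15·15·cos(90°) = 450, so NG = 15·√2.
Step 2: By the inverse law of cosines on triangle DNG: cos(∠DNG) = (15² + (15·√2)² − 15²) / (2·15·15·√2) = 450/636.4 = 0.7071, so ∠DNG = 45°.

Therefore, the measure of angle ∠DNG = 45°.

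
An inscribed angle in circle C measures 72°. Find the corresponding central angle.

Central angle = 2 × 72° = 144° (inscribed angle theorem).

144°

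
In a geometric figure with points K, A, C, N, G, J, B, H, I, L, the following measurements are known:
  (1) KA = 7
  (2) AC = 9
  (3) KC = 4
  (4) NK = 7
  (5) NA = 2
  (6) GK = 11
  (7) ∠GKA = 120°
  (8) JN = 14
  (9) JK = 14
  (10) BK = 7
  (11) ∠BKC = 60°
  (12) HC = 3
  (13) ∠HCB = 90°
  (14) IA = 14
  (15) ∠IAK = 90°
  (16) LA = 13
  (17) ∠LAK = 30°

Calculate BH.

Step 1: By the law of cosines on triangle BKC: BC² = 7² + 4² − 2·7·4·cos(60°) = 37, so BC = √37.
Step 2: By the law of cosines on triangle BCH: BH² = √37² + 3² − 2·√37·3·cos(90°) = 46, so BH = √46.

Therefore, the length of BH = √46.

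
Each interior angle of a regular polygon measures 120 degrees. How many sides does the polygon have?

Each interior angle of a regular n-gon is (n - 2) * 180 / n.
Setting this equal to 120:
(n - 2) * 180 / n = 120
Each exterior angle = 180 - 120 = 60 degrees.
Since exterior angles sum to 360: n = 360 / 60 = 6.

6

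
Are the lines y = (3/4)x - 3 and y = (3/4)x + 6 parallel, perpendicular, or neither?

Slope of line 1: m1 = 3/4
Slope of line 2: m2 = 3/4
m1 = m2, so the lines are parallel.

Parallel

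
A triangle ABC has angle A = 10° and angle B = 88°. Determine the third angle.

Let angle C = x. Then 10 + 88 + x = 180.
x = 180 - 98 = 82 degrees.

82 degrees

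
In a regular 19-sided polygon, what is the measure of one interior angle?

Each interior angle of a regular n-gon is (n - 2) * 180 / n.
For n = 19: (19 - 2) * 180 / 19 = 3060/19 = 3060/19 degrees.

3060/19 degrees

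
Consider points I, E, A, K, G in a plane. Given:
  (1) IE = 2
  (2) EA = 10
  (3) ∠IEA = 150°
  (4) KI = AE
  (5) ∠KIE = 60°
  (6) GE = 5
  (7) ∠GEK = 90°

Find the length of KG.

From the given relations: KI = AE = 10.
Step 1: By the law of cosines on triangle EIK: EK² = 2² + 10² − 2·2·10·cos(60°) = 84, so EK = 2·√21.
Step 2: By the law of cosines on triangle KEG: KG² = (2·√21)² + 5² − 2·2·√21·5·cos(90°) = 109, so KG = √109.

Therefore, the length of KG = √109.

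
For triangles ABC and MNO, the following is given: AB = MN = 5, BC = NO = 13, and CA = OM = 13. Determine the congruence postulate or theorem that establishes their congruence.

The given information matches SSS: All three pairs of corresponding sides are equal (Side-Side-Side).

SSS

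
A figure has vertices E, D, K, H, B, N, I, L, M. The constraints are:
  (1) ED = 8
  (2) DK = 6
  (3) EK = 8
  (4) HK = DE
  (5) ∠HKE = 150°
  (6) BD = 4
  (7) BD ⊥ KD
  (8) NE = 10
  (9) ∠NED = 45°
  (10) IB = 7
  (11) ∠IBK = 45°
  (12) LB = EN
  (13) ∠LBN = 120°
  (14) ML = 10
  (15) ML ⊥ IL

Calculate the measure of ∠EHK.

From the given relations: HK = DE = 8.
Step 1: By the law of cosines on triangle HKE: HE² = 8² + 8² − 2·8·8·cos(150°) = 238.85, so HE ≈ 15.45.
Step 2: By the inverse law of cosines on triangle EHK: cos(∠EHK) = (15.45² + 8² − 8²) / (2·15.45·8) = 238.85/247.28 = 0.9659, so ∠EHK = 15°.

Therefore, the measure of angle ∠EHK = 15°.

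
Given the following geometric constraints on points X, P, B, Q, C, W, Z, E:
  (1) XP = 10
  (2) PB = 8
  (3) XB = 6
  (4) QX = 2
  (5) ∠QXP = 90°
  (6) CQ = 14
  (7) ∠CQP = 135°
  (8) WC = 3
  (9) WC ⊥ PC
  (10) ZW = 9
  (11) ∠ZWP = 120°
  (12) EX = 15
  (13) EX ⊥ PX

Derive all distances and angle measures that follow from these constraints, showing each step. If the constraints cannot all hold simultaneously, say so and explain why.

The constraints are consistent.

Step 1: From PX = 10, XQ = 2, and ∠PXQ = 90°, by the law of cosines:
  PQ² = PX² + XQ² - 2·PX·XQ·cos(90°) = 100 + 4 - 0 = 104
  PQ = 2·√26

Step 2: From PX = 10, XE = 15, and ∠PXE = 90°, by the law of cosines:
  PE² = PX² + XE² - 2·PX·XE·cos(90°) = 100 + 225 - 0 = 325
  PE = 5·√13

Step 3: From XB = 6, XP = 10, BP = 8, by the inverse law of cosines:
  cos(∠BXP) = (XB² + XP² - BP²) / (2·XB·XP)
  ∠BXP = 53.13°

Step 4: From PB = 8, PX = 10, BX = 6, by the inverse law of cosines:
  cos(∠BPX) = (PB² + PX² - BX²) / (2·PB·PX)
  ∠BPX = 36.87°

Step 5: From BP = 8, BX = 6, PX = 10, by the inverse law of cosines:
  cos(∠PBX) = (BP² + BX² - PX²) / (2·BP·BX)
  ∠PBX = 90°

Step 6: From PQ = 2·√26, QC = 14, and ∠PQC = 135°, by the law of cosines:
  PC² = PQ² + QC² - 2·PQ·QC·cos(135°) = 104 + 196 + 201.9 = 501.9
  PC ≈ 22.4

Step 7: From PE = 5·√13, PX = 10, EX = 15, by the inverse law of cosines:
  cos(∠EPX) = (PE² + PX² - EX²) / (2·PE·PX)
  ∠EPX = 56.31°

Step 8: From PQ = 2·√26, PX = 10, QX = 2, by the inverse law of cosines:
  cos(∠QPX) = (PQ² + PX² - QX²) / (2·PQ·PX)
  ∠QPX = 11.31°

Step 9: From QP = 2·√26, QX = 2, PX = 10, by the inverse law of cosines:
  cos(∠PQX) = (QP² + QX² - PX²) / (2·QP·QX)
  ∠PQX = 78.69°

Step 10: From EP = 5·√13, EX = 15, PX = 10, by the inverse law of cosines:
  cos(∠PEX) = (EP² + EX² - PX²) / (2·EP·EX)
  ∠PEX = 33.69°

Step 11: From PC = 22.4, CW = 3, and ∠PCW = 90°, by the law of cosines:
  PW² = PC² + CW² - 2·PC·CW·cos(90°) = 501.9 + 9 - 0 = 510.9
  PW ≈ 22.6

Step 12: From PC = 22.4, PQ = 2·√26, CQ = 14, by the inverse law of cosines:
  cos(∠CPQ) = (PC² + PQ² - CQ²) / (2·PC·PQ)
  ∠CPQ = 26.22°

Step 13: From CP = 22.4, CQ = 14, PQ = 2·√26, by the inverse law of cosines:
  cos(∠PCQ) = (CP² + CQ² - PQ²) / (2·CP·CQ)
  ∠PCQ = 18.78°

Step 14: From PW = 22.6, WZ = 9, and ∠PWZ = 120°, by the law of cosines:
  PZ² = PW² + WZ² - 2·PW·WZ·cos(120°) = 510.9 + 81 + 203.4 = 795.3
  PZ ≈ 28.2

Step 15: From PC = 22.4, PW = 22.6, CW = 3, by the inverse law of cosines:
  cos(∠CPW) = (PC² + PW² - CW²) / (2·PC·PW)
  ∠CPW = 7.63°

Step 16: From WC = 3, WP = 22.6, CP = 22.4, by the inverse law of cosines:
  cos(∠CWP) = (WC² + WP² - CP²) / (2·WC·WP)
  ∠CWP = 82.37°

Step 17: From PW = 22.6, PZ = 28.2, WZ = 9, by the inverse law of cosines:
  cos(∠WPZ) = (PW² + PZ² - WZ²) / (2·PW·PZ)
  ∠WPZ = 16.04°

Step 18: From ZP = 28.2, ZW = 9, PW = 22.6, by the inverse law of cosines:
  cos(∠PZW) = (ZP² + ZW² - PW²) / (2·ZP·ZW)
  ∠PZW = 43.96°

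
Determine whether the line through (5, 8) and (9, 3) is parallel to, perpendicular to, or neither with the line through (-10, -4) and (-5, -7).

Slope of line 1: m1 = (3 - 8)/(9 - 5) = -5/4 = -5/4
Slope of line 2: m2 = (-7 - -4)/(-5 - -10) = -3/5 = -3/5
For parallel lines we need equal slopes: -5/4 != -3/5.
For perpendicular lines we need m1*m2 = -1: (-5/4)(-3/5) = 3/4 != -1.
Since neither condition holds, the lines are neither parallel nor perpendicular.

Neither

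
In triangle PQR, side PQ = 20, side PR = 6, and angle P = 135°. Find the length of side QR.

When two sides and the included angle are known, the law of cosines gives the third side.
c^2 = a^2 + b^2 - 2ab cos(C) generalizes the Pythagorean theorem to non-right triangles.
Here: QR^2 = 400 + 36 - 240*(-sqrt(2)/2) = 120*sqrt(2) + 436
QR = 2*sqrt(30*sqrt(2) + 109)

2*sqrt(30*sqrt(2) + 109)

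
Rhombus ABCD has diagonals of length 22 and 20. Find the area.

Area of a rhombus = (d1 * d2) / 2
Area = (22 * 20) / 2
Area = 440 / 2
Area = 220

220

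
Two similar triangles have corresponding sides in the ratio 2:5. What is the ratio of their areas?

Area scales with the square of linear dimensions. If every length is multiplied by 2/5, then the area is multiplied by (2/5)^2 = 4/25.
The area ratio is 4:25.

4:25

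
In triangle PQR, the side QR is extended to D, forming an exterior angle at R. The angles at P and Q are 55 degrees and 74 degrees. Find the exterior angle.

Exterior angle = 55 + 74 = 129 degrees (exterior angle theorem).

129 degrees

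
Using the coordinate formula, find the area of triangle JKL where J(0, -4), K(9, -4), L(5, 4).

Shoelace: Area = (1/2)|0(-4-4) + 9(4--4) + 5(-4--4)| = (1/2)(72) = 36

36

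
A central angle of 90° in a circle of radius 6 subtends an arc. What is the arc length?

Arc length = 2π(6)(1/4) = 3*pi

3*pi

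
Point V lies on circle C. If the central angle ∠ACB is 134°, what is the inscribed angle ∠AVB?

An inscribed angle intercepts an arc from a point on the circle, while the central angle intercepts the same arc from the center.
The inscribed angle is always half the central angle: 134° / 2 = 67°.

67°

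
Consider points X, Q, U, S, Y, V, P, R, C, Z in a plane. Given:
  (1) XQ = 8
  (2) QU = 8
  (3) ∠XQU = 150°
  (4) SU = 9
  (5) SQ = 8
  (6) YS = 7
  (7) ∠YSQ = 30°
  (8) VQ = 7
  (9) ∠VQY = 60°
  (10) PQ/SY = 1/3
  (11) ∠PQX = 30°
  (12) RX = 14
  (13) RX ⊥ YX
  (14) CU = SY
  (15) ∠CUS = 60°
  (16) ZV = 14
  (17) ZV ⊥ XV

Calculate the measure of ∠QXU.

Step 1: By the law of cosines on triangle XQU: XU² = 8² + 8² − 2·8·8·cos(150°) = 238.85, so XU ≈ 15.45.
Step 2: By the inverse law of cosines on triangle QXU: cos(∠QXU) = (8² + 15.45² − 8²) / (2·8·15.45) = 238.85/247.28 = 0.9659, so ∠QXU = 15°.

Therefore, the measure of angle ∠QXU = 15°.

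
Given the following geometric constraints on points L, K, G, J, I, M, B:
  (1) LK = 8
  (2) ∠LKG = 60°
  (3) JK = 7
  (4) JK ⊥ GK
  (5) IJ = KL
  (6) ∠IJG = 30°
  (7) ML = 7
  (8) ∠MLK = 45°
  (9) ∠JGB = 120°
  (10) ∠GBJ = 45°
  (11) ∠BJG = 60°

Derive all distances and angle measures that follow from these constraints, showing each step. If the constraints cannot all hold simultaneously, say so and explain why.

These constraints are not satisfiable: (9), (10) and (11) are the three interior angles of triangle JGB, which must sum to 180°, but 120° + 45° + 60° = 225°. No planar figure meets all of them, so nothing further can be derived.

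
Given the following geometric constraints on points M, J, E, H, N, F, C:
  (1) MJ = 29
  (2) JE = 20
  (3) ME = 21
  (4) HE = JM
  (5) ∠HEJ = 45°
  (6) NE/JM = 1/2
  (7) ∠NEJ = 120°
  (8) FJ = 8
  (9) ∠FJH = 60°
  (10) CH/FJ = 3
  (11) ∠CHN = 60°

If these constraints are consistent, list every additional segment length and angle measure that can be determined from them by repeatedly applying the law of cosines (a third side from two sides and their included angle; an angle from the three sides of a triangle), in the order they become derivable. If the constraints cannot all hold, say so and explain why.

The constraints are consistent. Derivable facts, in order:
After 1 step:
- JH ≈ 20.51
- JN ≈ 30
- ∠EJM = 46.4°
- ∠EMJ = 43.6°
- ∠JEM = 90°
After 2 steps:
- HF ≈ 17.91
- ∠EHJ = 43.59°
- ∠EJH = 91.41°
- ∠EJN = 24.74°
- ∠ENJ = 35.26°
After 3 steps:
- ∠FHJ = 22.76°
- ∠HFJ = 97.24°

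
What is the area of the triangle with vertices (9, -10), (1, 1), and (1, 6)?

Using the Shoelace formula for a triangle:
Area = (1/2)|x0(y1 - y2) + x1(y2 - y0) + x2(y0 - y1)|
Area = (1/2)|9(1 - 6) + 1(6 - -10) + 1(-10 - 1)|
Area = (1/2)|-45 + 16 + -11|
Area = (1/2)|-40|
Area = (1/2)(40)
Area = 20

20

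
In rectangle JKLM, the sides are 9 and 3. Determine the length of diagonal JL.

A rectangle's diagonal splits it into two right triangles, with the diagonal as the hypotenuse.
By the Pythagorean theorem, d^2 = 9^2 + 3^2 = 90.
Therefore d = sqrt(90) = 3*sqrt(10).

3*sqrt(10)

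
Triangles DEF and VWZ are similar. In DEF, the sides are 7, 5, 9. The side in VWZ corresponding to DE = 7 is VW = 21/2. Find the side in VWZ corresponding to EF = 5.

Similar triangles have proportional sides. Setting up the proportion:
VW / DE = WZ / EF
21/2 / 7 = WZ / 5
WZ = 5 * 21/2 / 7 = 15/2.

15/2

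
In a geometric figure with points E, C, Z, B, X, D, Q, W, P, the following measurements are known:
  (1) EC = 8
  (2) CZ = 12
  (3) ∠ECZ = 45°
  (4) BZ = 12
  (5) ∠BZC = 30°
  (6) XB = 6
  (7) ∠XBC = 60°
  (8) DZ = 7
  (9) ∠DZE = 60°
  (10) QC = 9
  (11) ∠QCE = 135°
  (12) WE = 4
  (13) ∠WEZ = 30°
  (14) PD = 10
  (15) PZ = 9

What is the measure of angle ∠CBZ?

Step 1: By the law of cosines on triangle BZC: BC² = 12² + 12² − 2·12·12·cos(30°) = 38.58, so BC ≈ 6.21.
Step 2: By the inverse law of cosines on triangle CBZ: cos(∠CBZ) = (6.21² + 12² − 12²) / (2·6.21·12) = 38.58/149.08 = 0.2588, so ∠CBZ = 75°.

Therefore, the measure of angle ∠CBZ = 75°.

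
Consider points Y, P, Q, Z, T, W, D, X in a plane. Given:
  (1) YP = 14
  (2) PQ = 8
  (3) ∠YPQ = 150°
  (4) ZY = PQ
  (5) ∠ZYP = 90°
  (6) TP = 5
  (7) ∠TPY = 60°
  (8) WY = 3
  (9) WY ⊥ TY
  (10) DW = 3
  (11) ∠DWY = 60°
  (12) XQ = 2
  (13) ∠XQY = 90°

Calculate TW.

Step 1: By the law of cosines on triangle TPY: TY² = 5² + 14² − 2·5·14·cos(60°) = 151, so TY = √151.
Step 2: By the law of cosines on triangle TYW: TW² = √151² + 3² − 2·√151·3·cos(90°) = 160, so TW = 4·√10.

Therefore, the length of TW = 4·√10.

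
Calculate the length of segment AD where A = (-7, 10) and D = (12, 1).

d = sqrt((12 - -7)^2 + (1 - 10)^2)
d = sqrt(19^2 + -9^2)
d = sqrt(361 + 81)
d = sqrt(442)

sqrt(442)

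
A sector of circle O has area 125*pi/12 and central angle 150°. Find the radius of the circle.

r² = 360 × 125*pi/12 / (π × 150) = 25, so r = 5.

5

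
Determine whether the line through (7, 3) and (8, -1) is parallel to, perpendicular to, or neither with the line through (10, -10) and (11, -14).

Slope of line 1: m1 = (-1 - 3)/(8 - 7) = -4/1 = -4
Slope of line 2: m2 = (-14 - -10)/(11 - 10) = -4/1 = -4
m1 = m2, so the lines are parallel.

Parallel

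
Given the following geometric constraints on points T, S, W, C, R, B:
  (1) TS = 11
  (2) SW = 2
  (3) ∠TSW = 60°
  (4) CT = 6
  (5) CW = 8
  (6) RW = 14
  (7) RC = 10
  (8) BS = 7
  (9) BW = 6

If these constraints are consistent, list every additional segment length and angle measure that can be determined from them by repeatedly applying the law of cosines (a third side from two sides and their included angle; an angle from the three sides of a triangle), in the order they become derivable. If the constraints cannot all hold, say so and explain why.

The constraints are consistent. Derivable facts, in order:
After 1 step:
- TW = √103
- ∠BSW = 52.62°
- ∠BWS = 112.02°
- ∠CRW = 34.05°
- ∠CWR = 44.42°
- ∠RCW = 101.54°
- ∠SBW = 15.36°
After 2 steps:
- ∠CTW = 51.99°
- ∠CWT = 36.22°
- ∠STW = 9.83°
- ∠SWT = 110.17°
- ∠TCW = 91.79°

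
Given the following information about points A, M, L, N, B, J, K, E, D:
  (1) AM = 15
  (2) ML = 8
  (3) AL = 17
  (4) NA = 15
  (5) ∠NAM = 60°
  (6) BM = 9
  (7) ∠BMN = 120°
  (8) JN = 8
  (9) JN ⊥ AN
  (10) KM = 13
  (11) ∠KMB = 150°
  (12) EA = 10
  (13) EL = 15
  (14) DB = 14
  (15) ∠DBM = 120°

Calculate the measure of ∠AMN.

Step 1: By the law of cosines on triangle MAN: MN² = 15² + 15² − 2·15·15·cos(60°) = 225, so MN = 15.
Step 2: By the inverse law of cosines on triangle AMN: cos(∠AMN) = (15² + 15² − 15²) / (2·15·15) = 225/450 = 0.5, so ∠AMN = 60°.

Therefore, the measure of angle ∠AMN = 60°.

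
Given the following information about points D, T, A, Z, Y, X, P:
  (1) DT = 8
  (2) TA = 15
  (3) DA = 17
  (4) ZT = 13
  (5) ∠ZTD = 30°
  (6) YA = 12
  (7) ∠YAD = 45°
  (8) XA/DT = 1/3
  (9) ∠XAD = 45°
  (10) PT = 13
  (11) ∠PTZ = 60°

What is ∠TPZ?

Step 1: By the law of cosines on triangle PTZ: PZ² = 13² + 13² − 2·13·13·cos(60°) = 169, so PZ = 13.
Step 2: By the inverse law of cosines on triangle TPZ: cos(∠TPZ) = (13² + 13² − 13²) / (2·13·13) = 169/338 = 0.5, so ∠TPZ = 60°.

Therefore, the measure of angle ∠TPZ = 60°.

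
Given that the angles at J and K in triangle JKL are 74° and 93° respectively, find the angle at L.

By the triangle angle sum property, the three interior angles of any triangle add up to 180°.
We know angle J = 74° and angle K = 93°, so their sum is 167°.
Therefore angle L = 180° - 167° = 13°.

13 degrees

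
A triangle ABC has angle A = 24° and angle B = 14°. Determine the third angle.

The interior angles sum to 180°: angle C = 180 - 24 - 14 = 142°.
The triangle is obtuse (angles 24°, 14°, 142°).

142 degrees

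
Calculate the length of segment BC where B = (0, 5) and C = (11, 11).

The horizontal distance is |11 - 0| = 11 and the vertical distance is |11 - 5| = 6.
By the Pythagorean theorem, d = sqrt(11^2 + 6^2) = sqrt(157).

sqrt(157)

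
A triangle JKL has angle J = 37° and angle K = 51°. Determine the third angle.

angle L = 180 - 37 - 51 = 92 degrees.

92 degrees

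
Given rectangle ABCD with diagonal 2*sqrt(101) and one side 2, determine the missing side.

Using the Pythagorean theorem: d^2 = a^2 + b^2
b^2 = d^2 - a^2
b^2 = 404 - 4
b^2 = 400
b = sqrt(400) = 20

20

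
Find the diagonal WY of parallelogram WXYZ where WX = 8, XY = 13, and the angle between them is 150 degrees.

Law of cosines: d^2 = 8^2 + 13^2 - 2(8)(13)cos(150°) = 104*sqrt(3) + 233, so d = sqrt(104*sqrt(3) + 233).

sqrt(104*sqrt(3) + 233)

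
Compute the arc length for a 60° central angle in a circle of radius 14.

Arc length = 2πr × θ/360
= 2π × 14 × 1/6
= 14*pi/3

14*pi/3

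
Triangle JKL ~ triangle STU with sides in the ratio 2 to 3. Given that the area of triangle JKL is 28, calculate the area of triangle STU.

The ratio of areas of similar triangles = (side ratio)^2.
Side ratio = 2:3, so area ratio = 4:9.
Area of STU / Area of JKL = 9/4
Area of STU = 28 * 9/4 = 63

63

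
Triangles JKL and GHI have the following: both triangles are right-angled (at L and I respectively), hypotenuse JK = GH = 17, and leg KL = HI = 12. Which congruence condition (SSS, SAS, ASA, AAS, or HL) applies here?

Consider the given information: both triangles are right-angled (at L and I respectively), hypotenuse JK = GH = 17, and leg KL = HI = 12
This is not SSS or SAS: SSS requires all three pairs of sides, but we don't have that. SAS requires two sides and the included angle between them.
The correct criterion is HL. The hypotenuse and one leg of two right triangles are equal (Hypotenuse-Leg).

HL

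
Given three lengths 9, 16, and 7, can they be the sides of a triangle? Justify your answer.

No.
The triangle inequality is violated: 9 + 7 = 16 ≤ 16.
These lengths cannot form a triangle.

No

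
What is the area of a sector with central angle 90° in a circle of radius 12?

Sector area = π(12²)(1/4) = 36*pi

36*pi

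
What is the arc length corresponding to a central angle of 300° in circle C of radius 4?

The full circumference is 2πr = 2π(4) = 8*pi.
The arc spans 300° out of 360°, which is a fraction of 5/6.
Arc length = 8*pi × 5/6 = 20*pi/3.

20*pi/3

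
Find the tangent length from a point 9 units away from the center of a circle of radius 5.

tangent = √(d² - r²) = √(9² - 5²) = √(81 - 25) = √56 = 2*sqrt(14)

2*sqrt(14)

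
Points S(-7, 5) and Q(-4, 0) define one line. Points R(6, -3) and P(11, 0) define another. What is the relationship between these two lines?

Slope of line 1: m1 = (0 - 5)/(-4 - -7) = -5/3 = -5/3
Slope of line 2: m2 = (0 - -3)/(11 - 6) = 3/5 = 3/5
m1 * m2 = -1, so perpendicular.

Perpendicular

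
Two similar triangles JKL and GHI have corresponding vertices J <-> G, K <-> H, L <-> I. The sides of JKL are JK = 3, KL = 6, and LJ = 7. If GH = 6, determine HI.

k = 6/3 = 2. HI = 2 * 6 = 12.

12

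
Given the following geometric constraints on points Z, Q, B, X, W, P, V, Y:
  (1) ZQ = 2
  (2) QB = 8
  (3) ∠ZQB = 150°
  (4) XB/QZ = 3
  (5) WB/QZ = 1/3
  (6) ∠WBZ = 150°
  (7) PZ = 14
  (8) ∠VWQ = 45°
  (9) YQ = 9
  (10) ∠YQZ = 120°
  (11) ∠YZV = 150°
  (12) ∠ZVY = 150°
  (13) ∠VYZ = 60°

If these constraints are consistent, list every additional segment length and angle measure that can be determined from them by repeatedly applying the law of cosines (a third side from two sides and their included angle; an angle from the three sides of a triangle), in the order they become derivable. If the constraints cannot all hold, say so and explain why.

These constraints are not satisfiable: (11), (12) and (13) are the three interior angles of triangle YZV, which must sum to 180°, but 150° + 150° + 60° = 360°. No planar figure meets all of them, so nothing further can be derived.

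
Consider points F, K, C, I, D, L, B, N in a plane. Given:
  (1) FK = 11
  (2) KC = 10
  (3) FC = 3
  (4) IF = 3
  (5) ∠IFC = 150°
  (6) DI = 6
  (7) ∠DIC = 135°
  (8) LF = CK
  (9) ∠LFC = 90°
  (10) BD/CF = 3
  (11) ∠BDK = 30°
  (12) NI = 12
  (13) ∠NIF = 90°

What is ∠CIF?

Step 1: By the law of cosines on triangle IFC: IC² = 3² + 3² − 2·3·3·cos(150°) = 33.59, so IC ≈ 5.8.
Step 2: By the inverse law of cosines on triangle CIF: cos(∠CIF) = (5.8² + 3² − 3²) / (2·5.8·3) = 33.59/34.77 = 0.9659, so ∠CIF = 15°.

Therefore, the measure of angle ∠CIF = 15°.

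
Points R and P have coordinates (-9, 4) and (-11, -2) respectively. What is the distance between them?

The horizontal distance is |-11 - -9| = 2 and the vertical distance is |-2 - 4| = 6.
By the Pythagorean theorem, d = sqrt(2^2 + 6^2) = sqrt(40) = 2*sqrt(10).

2*sqrt(10)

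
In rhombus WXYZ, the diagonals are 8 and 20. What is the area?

The diagonals of a rhombus divide it into four right triangles.
Each triangle has legs 8/ 2 = 4 and 20/2 = 10, so each has area (1/2)*4*10 = 20.
Four such triangles give total area = (d1 * d2) / 2 = 80.

80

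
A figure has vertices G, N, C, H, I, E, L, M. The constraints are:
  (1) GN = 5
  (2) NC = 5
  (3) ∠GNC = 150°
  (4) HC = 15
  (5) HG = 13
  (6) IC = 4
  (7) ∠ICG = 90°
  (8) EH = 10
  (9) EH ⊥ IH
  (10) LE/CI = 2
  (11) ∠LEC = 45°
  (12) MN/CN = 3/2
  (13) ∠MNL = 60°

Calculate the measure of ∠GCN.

Step 1: By the law of cosines on triangle CNG: CG² = 5² + 5² − 2·5·5·cos(150°) = 93.3, so CG ≈ 9.66.
Step 2: By the inverse law of cosines on triangle GCN: cos(∠GCN) = (9.66² + 5² − 5²) / (2·9.66·5) = 93.3/96.59 = 0.9659, so ∠GCN = 15°.

Therefore, the measure of angle ∠GCN = 15°.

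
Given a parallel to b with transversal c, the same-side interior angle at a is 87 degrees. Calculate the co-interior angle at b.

Co-interior angles sum to 180: 180 - 87 = 93 degrees.

93 degrees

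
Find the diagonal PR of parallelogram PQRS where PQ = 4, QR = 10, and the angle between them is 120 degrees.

The diagonal of a parallelogram can be found by treating two adjacent sides and the diagonal as a triangle.
Applying the law of cosines with sides 4, 10 and included angle 120°:
d^2 = 16 + 100 - 80*cos(120°) = 156
d = 2*sqrt(39)

2*sqrt(39)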